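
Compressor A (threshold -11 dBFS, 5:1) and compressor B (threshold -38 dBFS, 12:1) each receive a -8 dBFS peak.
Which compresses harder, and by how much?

B, by 25.1 dB

A: GR = 3 − 3/5 = 2.4 dB.
B: GR = 30 − 30/12 = 27.5 dB.
B applies 25.1 dB more gain reduction.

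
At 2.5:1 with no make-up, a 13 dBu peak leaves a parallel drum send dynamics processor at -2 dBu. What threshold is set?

Input is 25 dB above T (since output overshoot × R = input overshoot: (-2 − T)·2.5 = 13 − T gives T = -12 dBu).
Check: -12 + (13 − (-12))/2.5 = -12 + 10 = -2 dBu. ✓

-12 dBu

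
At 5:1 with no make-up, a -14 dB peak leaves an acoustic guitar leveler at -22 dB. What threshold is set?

-24 dB

Input is 10 dB above T (since output overshoot × R = input overshoot: (-22 − T)·5 = -14 − T gives T = -24 dB).
Check: -24 + (-14 − (-24))/5 = -24 + 2 = -22 dB. ✓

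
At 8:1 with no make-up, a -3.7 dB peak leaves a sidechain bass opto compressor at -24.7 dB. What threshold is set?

-27.7 dB

Let T be the threshold. Output overshoot = (input overshoot)/R, so -24.7 − T = (-3.7 − T)/8.
8·(-24.7 − T) = -3.7 − T → 7·T = -197.6 − (-3.7) = -193.9.
T = -193.9/7 = -27.7 dB.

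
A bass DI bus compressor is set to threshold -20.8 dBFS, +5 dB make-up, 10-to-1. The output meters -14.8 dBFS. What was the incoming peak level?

Remove make-up: -14.8 − 5 = -19.8 dBFS.
Post-compression overshoot = -19.8 − (-20.8) = 1 dB.
Undo the ratio: input overshoot = 1 × 10 = 10 dB, giving input = -10.8 dBFS.

-10.8 dBFS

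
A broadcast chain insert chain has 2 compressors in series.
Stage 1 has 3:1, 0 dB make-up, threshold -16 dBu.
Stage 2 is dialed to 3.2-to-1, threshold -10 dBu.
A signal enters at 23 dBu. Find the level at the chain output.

-7.8125 dBu

Stage 1: overshoot 39 dB → 39/3 = 13 dB → -3 dBu.
Stage 2: 7 dB above -10 dBu, reduced 3.2:1 to 2.1875 dB above → -7.8125 dBu.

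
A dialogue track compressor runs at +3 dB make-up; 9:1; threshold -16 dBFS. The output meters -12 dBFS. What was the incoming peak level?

-7 dBFS

Stripping the +3 dB make-up gives -15 dBFS at the gain stage.
That's 1 dB above the -16 dBFS threshold.
Undo the ratio: input overshoot = 1 × 9 = 9 dB, giving input = -7 dBFS.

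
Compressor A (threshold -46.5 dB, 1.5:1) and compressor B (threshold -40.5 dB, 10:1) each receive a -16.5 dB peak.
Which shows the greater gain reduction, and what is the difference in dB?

B, by 11.6 dB

A: 30 dB over, compressed to 20 dB over, so 10 dB of GR.
B: 24 dB over, compressed to 2.4 dB over, so 21.6 dB of GR.
Difference: 11.6 dB in favour of B.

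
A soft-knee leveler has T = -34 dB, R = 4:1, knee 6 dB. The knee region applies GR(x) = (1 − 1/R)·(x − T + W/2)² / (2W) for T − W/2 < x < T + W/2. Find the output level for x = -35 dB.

-35.25 dB

x − T + W/2 = -35 − (-34) + 3 = 2.
GR = (1 − 1/4) × 2² / 12 = 0.75 × 4 / 12 = 0.25 dB.
Output = -35 − 0.25 = -35.25 dB.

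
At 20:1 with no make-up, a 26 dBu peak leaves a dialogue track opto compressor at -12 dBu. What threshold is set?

-14 dBu

Input is 40 dB above T (since output overshoot × R = input overshoot: (-12 − T)·20 = 26 − T gives T = -14 dBu).
Check: -14 + (26 − (-14))/20 = -14 + 2 = -12 dBu. ✓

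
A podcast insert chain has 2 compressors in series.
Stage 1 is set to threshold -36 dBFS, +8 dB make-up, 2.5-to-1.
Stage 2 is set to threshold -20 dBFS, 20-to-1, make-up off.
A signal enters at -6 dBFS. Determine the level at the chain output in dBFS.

Stage 1: overshoot 30 dB → 30/2.5 = 12 dB → -24 dBFS; +8 dB make-up → -16 dBFS.
Stage 2: -16 dBFS is 4 dB over -20 dBFS; at 20:1 that becomes 0.2 dB over, giving -19.8 dBFS.

-19.8 dBFS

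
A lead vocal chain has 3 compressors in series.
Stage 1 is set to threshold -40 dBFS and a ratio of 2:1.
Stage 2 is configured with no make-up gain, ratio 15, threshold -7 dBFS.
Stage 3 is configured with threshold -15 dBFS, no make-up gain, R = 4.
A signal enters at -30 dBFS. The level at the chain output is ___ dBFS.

Stage 1: 10 dB above -40 dBFS, reduced 2:1 to 5 dB above → -35 dBFS.
Stage 2: below threshold (-35 ≤ -7); passes unchanged; output -35 dBFS.
Stage 3: -35 dBFS ≤ -15 dBFS, so stage 3 doesn't engage; output -35 dBFS.

-35 dBFS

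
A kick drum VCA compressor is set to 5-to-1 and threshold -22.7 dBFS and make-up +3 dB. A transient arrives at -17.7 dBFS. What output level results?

-18.7 dBFS

The input is 5 dB above the -22.7 dBFS threshold.
5:1 compression reduces that to 5/5 = 1 dB over.
So the level is -22.7 + 1 = -21.7 dBFS; make-up adds 3 dB, giving -18.7 dBFS.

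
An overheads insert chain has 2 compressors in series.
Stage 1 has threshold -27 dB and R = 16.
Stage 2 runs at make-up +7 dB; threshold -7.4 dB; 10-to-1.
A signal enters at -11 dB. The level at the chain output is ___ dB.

Stage 1: 16 dB above -27 dB, reduced 16:1 to 1 dB above → -26 dB.
Stage 2: -26 dB ≤ -7.4 dB, so stage 2 doesn't engage; make-up brings it to -19 dB.

-19 dB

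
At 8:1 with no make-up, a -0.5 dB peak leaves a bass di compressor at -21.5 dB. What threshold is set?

-24.5 dB

Let T be the threshold. Output overshoot = (input overshoot)/R, so -21.5 − T = (-0.5 − T)/8.
8·(-21.5 − T) = -0.5 − T → 7·T = -172 − (-0.5) = -171.5.
T = -171.5/7 = -24.5 dB.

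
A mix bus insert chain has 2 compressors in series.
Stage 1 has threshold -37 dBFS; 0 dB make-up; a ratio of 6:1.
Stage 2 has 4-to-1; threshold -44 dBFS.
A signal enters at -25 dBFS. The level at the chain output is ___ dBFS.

Stage 1: -25 dBFS is 12 dB over -37 dBFS; at 6:1 that becomes 2 dB over, giving -35 dBFS.
Stage 2: overshoot 9 dB → 9/4 = 2.25 dB → -41.75 dBFS.

-41.75 dBFS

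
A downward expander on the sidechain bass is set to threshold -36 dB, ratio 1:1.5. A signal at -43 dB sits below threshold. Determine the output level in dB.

Undershoot = (-36) − (-43) = 7 dB.
At 1:1.5, that expands to 10.5 dB under threshold.
Output = -36 − 10.5 = -46.5 dB.

-46.5 dB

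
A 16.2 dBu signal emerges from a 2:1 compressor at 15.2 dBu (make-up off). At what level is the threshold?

Let T be the threshold. Output overshoot = (input overshoot)/R, so 15.2 − T = (16.2 − T)/2.
2·(15.2 − T) = 16.2 − T → 1·T = 30.4 − 16.2 = 14.2.
T = 14.2/1 = 14.2 dBu.

14.2 dBu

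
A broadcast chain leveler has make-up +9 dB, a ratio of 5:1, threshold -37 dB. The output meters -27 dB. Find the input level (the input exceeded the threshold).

Before make-up, the level was -27 − 9 = -36 dB.
Post-compression overshoot = -36 − (-37) = 1 dB.
Input overshoot = R × output overshoot = 5 dB → input = -37 + 5 = -32 dB.

-32 dB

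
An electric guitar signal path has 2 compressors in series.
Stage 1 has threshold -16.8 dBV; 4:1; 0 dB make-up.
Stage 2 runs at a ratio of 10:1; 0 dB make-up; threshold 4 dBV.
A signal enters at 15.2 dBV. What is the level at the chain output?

Stage 1: overshoot 32 dB → 32/4 = 8 dB → -8.8 dBV.
Stage 2: below threshold (-8.8 ≤ 4); passes unchanged; output -8.8 dBV.

-8.8 dBV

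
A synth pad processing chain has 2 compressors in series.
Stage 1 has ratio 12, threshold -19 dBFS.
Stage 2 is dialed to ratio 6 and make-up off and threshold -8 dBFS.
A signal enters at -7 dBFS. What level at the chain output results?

-18 dBFS

Stage 1: 12 dB above -19 dBFS, reduced 12:1 to 1 dB above → -18 dBFS.
Stage 2: below threshold (-18 ≤ -8); passes unchanged; output -18 dBFS.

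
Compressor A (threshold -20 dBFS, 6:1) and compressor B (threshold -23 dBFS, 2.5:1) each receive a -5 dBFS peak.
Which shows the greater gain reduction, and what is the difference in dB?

A: 15 dB over, compressed to 2.5 dB over, so 12.5 dB of GR.
B: 18 dB over, compressed to 7.2 dB over, so 10.8 dB of GR.
A applies 1.7 dB more gain reduction.

A, by 1.7 dB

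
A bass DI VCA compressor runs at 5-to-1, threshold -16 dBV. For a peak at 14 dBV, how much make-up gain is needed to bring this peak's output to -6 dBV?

4 dB

Without make-up, output = threshold + overshoot/5 = -16 + 6 = -10 dBV.
Gap to target: 4 dB.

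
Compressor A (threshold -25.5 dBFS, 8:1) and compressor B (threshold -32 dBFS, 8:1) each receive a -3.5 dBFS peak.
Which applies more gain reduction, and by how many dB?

B, by 5.6875 dB

A: 22 dB over, compressed to 2.75 dB over, so 19.25 dB of GR.
B: 28.5 dB over, compressed to 3.5625 dB over, so 24.9375 dB of GR.
Difference: 5.6875 dB in favour of B.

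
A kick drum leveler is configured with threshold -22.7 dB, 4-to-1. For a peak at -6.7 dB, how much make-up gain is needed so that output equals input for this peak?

12 dB

Without make-up, output = threshold + overshoot/4 = -22.7 + 4 = -18.7 dB.
Gap to target: 12 dB.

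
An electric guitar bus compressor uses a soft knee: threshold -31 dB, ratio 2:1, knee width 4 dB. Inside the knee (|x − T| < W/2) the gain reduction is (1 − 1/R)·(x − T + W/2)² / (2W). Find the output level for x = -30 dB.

-30.5625 dB

x − T + W/2 = -30 − (-31) + 2 = 3.
GR = (1 − 1/2) × 3² / 8 = 0.5 × 9 / 8 = 0.5625 dB.
Output = -30 − 0.5625 = -30.5625 dB.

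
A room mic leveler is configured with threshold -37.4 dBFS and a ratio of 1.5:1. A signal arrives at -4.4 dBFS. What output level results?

-4.4 dBFS sits 33 dB over threshold.
At 1.5:1 the overshoot is divided by 1.5, leaving 22 dB above threshold.
So the level is -37.4 + 22 = -15.4 dBFS.

-15.4 dBFS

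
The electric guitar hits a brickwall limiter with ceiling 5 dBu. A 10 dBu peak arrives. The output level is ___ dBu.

5 dBu

The limiter clamps the peak to its 5 dBu ceiling.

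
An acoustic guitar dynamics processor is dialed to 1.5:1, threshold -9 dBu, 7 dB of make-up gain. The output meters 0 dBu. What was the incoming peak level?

-6 dBu

Stripping the +7 dB make-up gives -7 dBu at the gain stage.
That's 2 dB above the -9 dBu threshold.
Undo the ratio: input overshoot = 2 × 1.5 = 3 dB, giving input = -6 dBu.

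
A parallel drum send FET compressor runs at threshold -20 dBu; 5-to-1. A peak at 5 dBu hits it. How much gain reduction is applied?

20 dB

The signal is 25 dB above threshold.
After 5:1 compression the overshoot becomes 25/5 = 5 dB.
GR = overshoot in − overshoot out = 25 − 5 = 20 dB.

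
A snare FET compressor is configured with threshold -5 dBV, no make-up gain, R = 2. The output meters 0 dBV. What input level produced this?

5 dBV

That's 5 dB above the -5 dBV threshold.
Before 2:1 compression the overshoot was 5 × 2 = 10 dB, so input = -5 + 10 = 5 dBV.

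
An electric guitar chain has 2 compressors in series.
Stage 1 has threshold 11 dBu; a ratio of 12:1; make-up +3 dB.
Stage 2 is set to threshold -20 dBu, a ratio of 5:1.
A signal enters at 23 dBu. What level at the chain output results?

-13 dBu

Stage 1: overshoot 12 dB → 12/12 = 1 dB → 12 dBu; +3 dB make-up → 15 dBu.
Stage 2: overshoot 35 dB → 35/5 = 7 dB → -13 dBu.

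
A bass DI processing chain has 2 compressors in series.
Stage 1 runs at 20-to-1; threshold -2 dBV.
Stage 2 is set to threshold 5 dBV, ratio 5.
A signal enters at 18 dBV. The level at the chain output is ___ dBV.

-1 dBV

Stage 1: 18 dBV is 20 dB over -2 dBV; at 20:1 that becomes 1 dB over, giving -1 dBV.
Stage 2: -1 dBV is at or below the 5 dBV threshold — no compression; output -1 dBV.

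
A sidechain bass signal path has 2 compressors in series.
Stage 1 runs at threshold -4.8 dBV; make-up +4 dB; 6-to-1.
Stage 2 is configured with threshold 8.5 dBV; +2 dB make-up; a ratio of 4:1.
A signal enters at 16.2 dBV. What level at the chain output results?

4.7 dBV

Stage 1: overshoot 21 dB → 21/6 = 3.5 dB → -1.3 dBV; +4 dB make-up → 2.7 dBV.
Stage 2: 2.7 dBV is at or below the 8.5 dBV threshold — no compression; make-up brings it to 4.7 dBV.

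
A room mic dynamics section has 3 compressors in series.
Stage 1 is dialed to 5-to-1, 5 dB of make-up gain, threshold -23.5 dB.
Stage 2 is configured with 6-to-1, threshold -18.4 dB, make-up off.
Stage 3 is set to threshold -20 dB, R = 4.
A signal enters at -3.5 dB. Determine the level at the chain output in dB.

Stage 1: 20 dB above -23.5 dB, reduced 5:1 to 4 dB above → -19.5 dB; +5 dB make-up → -14.5 dB.
Stage 2: -14.5 dB is 3.9 dB over -18.4 dB; at 6:1 that becomes 0.65 dB over, giving -17.75 dB.
Stage 3: -17.75 dB is 2.25 dB over -20 dB; at 4:1 that becomes 0.5625 dB over, giving -19.4375 dB.

-19.4375 dB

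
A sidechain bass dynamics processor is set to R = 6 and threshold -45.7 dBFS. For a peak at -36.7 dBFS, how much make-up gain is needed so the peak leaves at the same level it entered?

Without make-up, output = threshold + overshoot/6 = -45.7 + 1.5 = -44.2 dBFS.
Gap to target: 7.5 dB.

7.5 dB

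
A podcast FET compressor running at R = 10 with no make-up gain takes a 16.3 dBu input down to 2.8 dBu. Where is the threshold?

1.3 dBu

Let T be the threshold. Output overshoot = (input overshoot)/R, so 2.8 − T = (16.3 − T)/10.
10·(2.8 − T) = 16.3 − T → 9·T = 28 − 16.3 = 11.7.
T = 11.7/9 = 1.3 dBu.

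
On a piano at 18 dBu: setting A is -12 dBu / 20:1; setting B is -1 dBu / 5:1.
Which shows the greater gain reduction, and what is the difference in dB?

A, by 13.3 dB

A: GR = 30 − 30/20 = 28.5 dB.
B: GR = 19 − 19/5 = 15.2 dB.
A reduces 13.3 dB more.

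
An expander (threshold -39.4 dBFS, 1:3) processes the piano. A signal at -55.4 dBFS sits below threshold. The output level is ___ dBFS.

Below threshold, a 1:3 expander applies gain = (3−1)×(T − x) of attenuation.
(3−1) × 16 = 32 dB, so output = -55.4 − 32 = -87.4 dBFS.

-87.4 dBFS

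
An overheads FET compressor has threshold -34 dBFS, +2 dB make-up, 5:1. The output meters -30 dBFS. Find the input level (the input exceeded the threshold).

-24 dBFS

Before make-up, the level was -30 − 2 = -32 dBFS.
That's 2 dB above the -34 dBFS threshold.
Input overshoot = R × output overshoot = 10 dB → input = -34 + 10 = -24 dBFS.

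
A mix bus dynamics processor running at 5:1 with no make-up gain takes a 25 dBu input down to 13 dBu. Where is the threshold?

Input is 15 dB above T (since output overshoot × R = input overshoot: (13 − T)·5 = 25 − T gives T = 10 dBu).
Check: 10 + (25 − 10)/5 = 10 + 3 = 13 dBu. ✓

10 dBu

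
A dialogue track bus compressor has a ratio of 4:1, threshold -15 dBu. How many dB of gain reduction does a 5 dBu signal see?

15 dB

Overshoot = 5 − (-15) = 20 dB.
At 4:1, output sits 20/4 = 5 dB above threshold.
So the signal is attenuated by 20 − 5 = 15 dB.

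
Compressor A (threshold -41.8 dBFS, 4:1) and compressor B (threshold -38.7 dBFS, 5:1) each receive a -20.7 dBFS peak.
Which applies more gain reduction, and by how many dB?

A: GR = 21.1 − 21.1/4 = 15.825 dB.
B: GR = 18 − 18/5 = 14.4 dB.
A reduces 1.425 dB more.

A, by 1.425 dB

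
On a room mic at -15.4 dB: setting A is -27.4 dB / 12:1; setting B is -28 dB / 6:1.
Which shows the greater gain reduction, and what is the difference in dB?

A: GR = 12 − 12/12 = 11 dB.
B: GR = 12.6 − 12.6/6 = 10.5 dB.
A reduces 0.5 dB more.

A, by 0.5 dB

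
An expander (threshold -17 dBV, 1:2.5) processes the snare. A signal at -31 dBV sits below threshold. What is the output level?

Below threshold, a 1:2.5 expander applies gain = (2.5−1)×(T − x) of attenuation.
(2.5−1) × 14 = 21 dB, so output = -31 − 21 = -52 dBV.

-52 dBV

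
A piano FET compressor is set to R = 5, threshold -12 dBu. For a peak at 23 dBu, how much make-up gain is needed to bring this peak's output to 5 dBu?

10 dB

The peak compresses to -12 + 35/5 = -5 dBu.
To reach 5 dBu requires 5 − (-5) = 10 dB of make-up.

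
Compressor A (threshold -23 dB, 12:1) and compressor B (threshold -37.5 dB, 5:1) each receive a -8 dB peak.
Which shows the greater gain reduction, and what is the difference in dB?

A: 15 dB over, compressed to 1.25 dB over, so 13.75 dB of GR.
B: 29.5 dB over, compressed to 5.9 dB over, so 23.6 dB of GR.
B reduces 9.85 dB more.

B, by 9.85 dB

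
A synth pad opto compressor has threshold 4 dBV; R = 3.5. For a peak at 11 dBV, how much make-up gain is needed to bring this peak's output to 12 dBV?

6 dB

The peak compresses to 4 + 7/3.5 = 6 dBV.
To reach 12 dBV requires 12 − 6 = 6 dB of make-up.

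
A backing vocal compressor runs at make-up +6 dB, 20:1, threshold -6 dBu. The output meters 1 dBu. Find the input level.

Before make-up, the level was 1 − 6 = -5 dBu.
Post-compression overshoot = -5 − (-6) = 1 dB.
Input overshoot = R × output overshoot = 20 dB → input = -6 + 20 = 14 dBu.

14 dBu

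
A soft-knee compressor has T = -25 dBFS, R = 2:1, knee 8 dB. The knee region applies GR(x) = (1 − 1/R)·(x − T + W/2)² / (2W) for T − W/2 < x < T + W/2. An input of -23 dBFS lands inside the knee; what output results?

x − T + W/2 = -23 − (-25) + 4 = 6.
GR = (1 − 1/2) × 6² / 16 = 0.5 × 36 / 16 = 1.125 dB.
Output = -23 − 1.125 = -24.125 dBFS.

-24.125 dBFS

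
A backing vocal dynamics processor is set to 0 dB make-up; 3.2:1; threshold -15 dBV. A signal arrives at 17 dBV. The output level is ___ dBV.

Overshoot: 17 − (-15) = 32 dB.
At 3.2:1 the overshoot is divided by 3.2, leaving 10 dB above threshold.
Output = -15 + 10 = -5 dBV.

-5 dBV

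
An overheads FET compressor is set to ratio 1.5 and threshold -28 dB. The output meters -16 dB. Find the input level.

-10 dB

Post-compression overshoot = -16 − (-28) = 12 dB.
Before 1.5:1 compression the overshoot was 12 × 1.5 = 18 dB, so input = -28 + 18 = -10 dB.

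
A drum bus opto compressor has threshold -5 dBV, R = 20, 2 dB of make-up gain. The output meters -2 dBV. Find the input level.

Stripping the +2 dB make-up gives -4 dBV at the gain stage.
That's 1 dB above the -5 dBV threshold.
Undo the ratio: input overshoot = 1 × 20 = 20 dB, giving input = 15 dBV.

15 dBV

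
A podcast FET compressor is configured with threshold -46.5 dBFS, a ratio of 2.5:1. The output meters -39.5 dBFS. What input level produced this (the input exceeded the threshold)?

-29 dBFS

That's 7 dB above the -46.5 dBFS threshold.
Before 2.5:1 compression the overshoot was 7 × 2.5 = 17.5 dB, so input = -46.5 + 17.5 = -29 dBFS.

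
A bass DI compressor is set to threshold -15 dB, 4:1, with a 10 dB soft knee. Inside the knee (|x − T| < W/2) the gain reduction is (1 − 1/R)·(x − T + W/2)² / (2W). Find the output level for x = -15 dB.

x − T + W/2 = -15 − (-15) + 5 = 5.
GR = (1 − 1/4) × 5² / 20 = 0.75 × 25 / 20 = 0.9375 dB.
Output = -15 − 0.9375 = -15.9375 dB.

-15.9375 dB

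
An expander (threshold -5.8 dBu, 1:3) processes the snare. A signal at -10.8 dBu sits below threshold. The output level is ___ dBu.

-20.8 dBu

Undershoot = (-5.8) − (-10.8) = 5 dB.
At 1:3, that expands to 15 dB under threshold.
Output = -5.8 − 15 = -20.8 dBu.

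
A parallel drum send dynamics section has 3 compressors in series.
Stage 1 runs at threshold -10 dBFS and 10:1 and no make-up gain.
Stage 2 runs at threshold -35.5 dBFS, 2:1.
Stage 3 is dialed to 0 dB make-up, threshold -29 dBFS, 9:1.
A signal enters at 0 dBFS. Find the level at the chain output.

-28.25 dBFS

Stage 1: 0 dBFS is 10 dB over -10 dBFS; at 10:1 that becomes 1 dB over, giving -9 dBFS.
Stage 2: 26.5 dB above -35.5 dBFS, reduced 2:1 to 13.25 dB above → -22.25 dBFS.
Stage 3: overshoot 6.75 dB → 6.75/9 = 0.75 dB → -28.25 dBFS.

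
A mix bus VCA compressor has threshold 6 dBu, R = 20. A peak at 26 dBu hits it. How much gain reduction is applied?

Overshoot = 26 − 6 = 20 dB.
After 20:1 compression the overshoot becomes 20/20 = 1 dB.
So the signal is attenuated by 20 − 1 = 19 dB.

19 dB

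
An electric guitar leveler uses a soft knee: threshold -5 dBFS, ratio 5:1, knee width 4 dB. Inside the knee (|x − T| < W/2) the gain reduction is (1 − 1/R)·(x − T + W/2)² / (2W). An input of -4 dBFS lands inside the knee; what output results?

-4.9 dBFS

x − T + W/2 = -4 − (-5) + 2 = 3.
GR = (1 − 1/5) × 3² / 8 = 0.8 × 9 / 8 = 0.9 dB.
Output = -4 − 0.9 = -4.9 dBFS.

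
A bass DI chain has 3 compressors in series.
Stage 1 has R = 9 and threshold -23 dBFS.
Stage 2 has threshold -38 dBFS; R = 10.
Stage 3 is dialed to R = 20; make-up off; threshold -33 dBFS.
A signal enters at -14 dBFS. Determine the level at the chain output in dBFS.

Stage 1: overshoot 9 dB → 9/9 = 1 dB → -22 dBFS.
Stage 2: overshoot 16 dB → 16/10 = 1.6 dB → -36.4 dBFS.
Stage 3: below threshold (-36.4 ≤ -33); passes unchanged; output -36.4 dBFS.

-36.4 dBFS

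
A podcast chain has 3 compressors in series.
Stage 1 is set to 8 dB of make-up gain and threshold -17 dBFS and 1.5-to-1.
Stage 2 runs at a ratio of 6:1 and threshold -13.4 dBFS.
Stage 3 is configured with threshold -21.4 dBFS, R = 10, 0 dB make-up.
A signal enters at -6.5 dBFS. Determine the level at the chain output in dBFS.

-20.41 dBFS

Stage 1: -6.5 dBFS is 10.5 dB over -17 dBFS; at 1.5:1 that becomes 7 dB over, giving -10 dBFS; +8 dB make-up → -2 dBFS.
Stage 2: overshoot 11.4 dB → 11.4/6 = 1.9 dB → -11.5 dBFS.
Stage 3: -11.5 dBFS is 9.9 dB over -21.4 dBFS; at 10:1 that becomes 0.99 dB over, giving -20.41 dBFS.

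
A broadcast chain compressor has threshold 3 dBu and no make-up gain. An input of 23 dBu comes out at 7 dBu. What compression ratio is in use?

Input overshoot = 23 − 3 = 20 dB; output overshoot = 7 − 3 = 4 dB.
Ratio = 20 / 4 = 5.

5:1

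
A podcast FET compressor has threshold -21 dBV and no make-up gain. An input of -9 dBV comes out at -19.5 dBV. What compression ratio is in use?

8:1

Input overshoot = -9 − (-21) = 12 dB; output overshoot = -19.5 − (-21) = 1.5 dB.
Ratio = 12 / 1.5 = 8.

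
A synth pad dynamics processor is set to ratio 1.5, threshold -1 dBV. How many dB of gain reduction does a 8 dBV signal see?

3 dB

8 dBV exceeds the threshold by 9 dB.
At 1.5:1, output sits 9/1.5 = 6 dB above threshold.
Gain reduction = 9 − 6 = 3 dB.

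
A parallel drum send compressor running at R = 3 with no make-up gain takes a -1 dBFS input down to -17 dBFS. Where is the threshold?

-25 dBFS

Let T be the threshold. Output overshoot = (input overshoot)/R, so -17 − T = (-1 − T)/3.
3·(-17 − T) = -1 − T → 2·T = -51 − (-1) = -50.
T = -50/2 = -25 dBFS.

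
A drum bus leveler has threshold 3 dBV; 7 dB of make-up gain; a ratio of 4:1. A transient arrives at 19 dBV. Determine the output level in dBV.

14 dBV

19 dBV sits 16 dB over threshold.
The 16 dB excess becomes 4 dB after 4:1 reduction.
Output = 3 + 4 = 7 dBV; make-up adds 7 dB, giving 14 dBV.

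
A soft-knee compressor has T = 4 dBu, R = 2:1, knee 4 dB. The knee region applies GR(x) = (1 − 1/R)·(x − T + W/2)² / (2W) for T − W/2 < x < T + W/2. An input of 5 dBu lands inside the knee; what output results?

x − T + W/2 = 5 − 4 + 2 = 3.
GR = (1 − 1/2) × 3² / 8 = 0.5 × 9 / 8 = 0.5625 dB.
Output = 5 − 0.5625 = 4.4375 dBu.

4.4375 dBu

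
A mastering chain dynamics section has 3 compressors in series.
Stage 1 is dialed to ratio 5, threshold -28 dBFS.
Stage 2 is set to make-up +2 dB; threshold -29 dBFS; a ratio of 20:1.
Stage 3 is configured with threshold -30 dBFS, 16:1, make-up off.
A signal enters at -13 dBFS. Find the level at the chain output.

Stage 1: -13 dBFS is 15 dB over -28 dBFS; at 5:1 that becomes 3 dB over, giving -25 dBFS.
Stage 2: overshoot 4 dB → 4/20 = 0.2 dB → -28.8 dBFS; +2 dB make-up → -26.8 dBFS.
Stage 3: -26.8 dBFS is 3.2 dB over -30 dBFS; at 16:1 that becomes 0.2 dB over, giving -29.8 dBFS.

-29.8 dBFS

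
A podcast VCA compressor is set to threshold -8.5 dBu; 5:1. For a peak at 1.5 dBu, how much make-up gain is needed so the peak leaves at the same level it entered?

8 dB

The peak compresses to -8.5 + 10/5 = -6.5 dBu.
To reach 1.5 dBu requires 1.5 − (-6.5) = 8 dB of make-up.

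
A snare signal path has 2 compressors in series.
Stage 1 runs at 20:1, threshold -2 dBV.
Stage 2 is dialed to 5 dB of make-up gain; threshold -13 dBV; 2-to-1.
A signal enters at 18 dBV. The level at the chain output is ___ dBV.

-2 dBV

Stage 1: 18 dBV is 20 dB over -2 dBV; at 20:1 that becomes 1 dB over, giving -1 dBV.
Stage 2: 12 dB above -13 dBV, reduced 2:1 to 6 dB above → -7 dBV; +5 dB make-up → -2 dBV.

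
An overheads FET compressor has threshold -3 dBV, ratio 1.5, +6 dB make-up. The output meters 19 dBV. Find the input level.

21 dBV

Remove make-up: 19 − 6 = 13 dBV.
That's 16 dB above the -3 dBV threshold.
Input overshoot = R × output overshoot = 24 dB → input = -3 + 24 = 21 dBV.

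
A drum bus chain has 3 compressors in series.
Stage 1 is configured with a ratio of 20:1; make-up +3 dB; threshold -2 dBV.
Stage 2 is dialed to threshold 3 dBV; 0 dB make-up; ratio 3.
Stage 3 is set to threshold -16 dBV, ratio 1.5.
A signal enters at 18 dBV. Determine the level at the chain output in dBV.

Stage 1: 20 dB above -2 dBV, reduced 20:1 to 1 dB above → -1 dBV; +3 dB make-up → 2 dBV.
Stage 2: 2 dBV is at or below the 3 dBV threshold — no compression; output 2 dBV.
Stage 3: overshoot 18 dB → 18/1.5 = 12 dB → -4 dBV.

-4 dBV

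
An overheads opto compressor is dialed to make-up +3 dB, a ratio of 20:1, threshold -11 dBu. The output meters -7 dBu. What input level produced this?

Before make-up, the level was -7 − 3 = -10 dBu.
That's 1 dB above the -11 dBu threshold.
Before 20:1 compression the overshoot was 1 × 20 = 20 dB, so input = -11 + 20 = 9 dBu.

9 dBu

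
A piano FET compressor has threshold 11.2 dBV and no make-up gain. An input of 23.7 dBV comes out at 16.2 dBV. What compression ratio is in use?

2.5:1

Input overshoot = 23.7 − 11.2 = 12.5 dB; output overshoot = 16.2 − 11.2 = 5 dB.
Ratio = 12.5 / 5 = 2.5.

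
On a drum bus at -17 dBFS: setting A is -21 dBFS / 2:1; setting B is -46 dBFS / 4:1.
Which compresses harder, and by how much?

B, by 19.75 dB

A: overshoot 4 dB → output overshoot 2 dB → GR 2 dB.
B: overshoot 29 dB → output overshoot 7.25 dB → GR 21.75 dB.
B reduces 19.75 dB more.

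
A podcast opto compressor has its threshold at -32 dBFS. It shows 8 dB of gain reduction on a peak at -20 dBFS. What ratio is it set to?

Input overshoot = -20 − (-32) = 12 dB.
Output overshoot = 12 − 8 = 4 dB.
Ratio = input overshoot / output overshoot = 12 / 4 = 3.

3:1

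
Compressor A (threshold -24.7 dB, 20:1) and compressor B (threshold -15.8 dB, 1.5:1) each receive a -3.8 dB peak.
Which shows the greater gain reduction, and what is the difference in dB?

A, by 15.855 dB

A: GR = 20.9 − 20.9/20 = 19.855 dB.
B: GR = 12 − 12/1.5 = 4 dB.
A applies 15.855 dB more gain reduction.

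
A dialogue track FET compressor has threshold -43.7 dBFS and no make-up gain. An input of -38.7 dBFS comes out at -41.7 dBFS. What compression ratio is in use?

2.5:1

Input overshoot = -38.7 − (-43.7) = 5 dB; output overshoot = -41.7 − (-43.7) = 2 dB.
Ratio = 5 / 2 = 2.5.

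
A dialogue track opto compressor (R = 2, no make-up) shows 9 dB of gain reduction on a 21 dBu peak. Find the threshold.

3 dBu

Let T be the threshold. Output overshoot = (input overshoot)/R, so 12 − T = (21 − T)/2.
2·(12 − T) = 21 − T → 1·T = 24 − 21 = 3.
T = 3/1 = 3 dBu.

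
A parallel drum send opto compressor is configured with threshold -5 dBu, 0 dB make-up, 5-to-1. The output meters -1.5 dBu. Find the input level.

12.5 dBu

The compressed level sits -1.5 − (-5) = 3.5 dB over threshold.
Undo the ratio: input overshoot = 3.5 × 5 = 17.5 dB, giving input = 12.5 dBu.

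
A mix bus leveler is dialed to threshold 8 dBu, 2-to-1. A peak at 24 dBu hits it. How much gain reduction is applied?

24 dBu exceeds the threshold by 16 dB.
After 2:1 compression the overshoot becomes 16/2 = 8 dB.
So the signal is attenuated by 16 − 8 = 8 dB.

8 dB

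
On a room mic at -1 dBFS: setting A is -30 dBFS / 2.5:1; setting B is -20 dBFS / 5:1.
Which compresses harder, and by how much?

A: GR = 29 − 29/2.5 = 17.4 dB.
B: GR = 19 − 19/5 = 15.2 dB.
A applies 2.2 dB more gain reduction.

A, by 2.2 dB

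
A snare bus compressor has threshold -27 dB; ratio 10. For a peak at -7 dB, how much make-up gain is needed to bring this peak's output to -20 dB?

5 dB

Without make-up, output = threshold + overshoot/10 = -27 + 2 = -25 dB.
Gap to target: 5 dB.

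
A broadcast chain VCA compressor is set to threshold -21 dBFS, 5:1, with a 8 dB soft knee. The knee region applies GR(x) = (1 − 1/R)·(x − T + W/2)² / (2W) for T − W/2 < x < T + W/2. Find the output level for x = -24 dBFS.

x − T + W/2 = -24 − (-21) + 4 = 1.
GR = (1 − 1/5) × 1² / 16 = 0.8 × 1 / 16 = 0.05 dB.
Output = -24 − 0.05 = -24.05 dBFS.

-24.05 dBFS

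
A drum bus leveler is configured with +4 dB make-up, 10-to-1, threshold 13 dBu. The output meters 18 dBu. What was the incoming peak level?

23 dBu

Before make-up, the level was 18 − 4 = 14 dBu.
That's 1 dB above the 13 dBu threshold.
Before 10:1 compression the overshoot was 1 × 10 = 10 dB, so input = 13 + 10 = 23 dBu.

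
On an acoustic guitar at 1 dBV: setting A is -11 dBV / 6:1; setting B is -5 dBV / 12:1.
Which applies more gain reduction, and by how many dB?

A: GR = 12 − 12/6 = 10 dB.
B: GR = 6 − 6/12 = 5.5 dB.
A applies 4.5 dB more gain reduction.

A, by 4.5 dB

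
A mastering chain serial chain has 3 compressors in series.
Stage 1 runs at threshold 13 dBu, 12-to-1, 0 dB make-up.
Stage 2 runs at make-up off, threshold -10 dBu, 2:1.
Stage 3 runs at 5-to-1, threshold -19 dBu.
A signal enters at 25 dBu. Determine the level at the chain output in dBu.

-14.8 dBu

Stage 1: 12 dB above 13 dBu, reduced 12:1 to 1 dB above → 14 dBu.
Stage 2: 24 dB above -10 dBu, reduced 2:1 to 12 dB above → 2 dBu.
Stage 3: 21 dB above -19 dBu, reduced 5:1 to 4.2 dB above → -14.8 dBu.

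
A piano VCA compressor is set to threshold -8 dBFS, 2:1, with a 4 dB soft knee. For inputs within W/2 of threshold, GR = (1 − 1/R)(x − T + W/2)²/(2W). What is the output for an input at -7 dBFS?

x − T + W/2 = -7 − (-8) + 2 = 3.
GR = (1 − 1/2) × 3² / 8 = 0.5 × 9 / 8 = 0.5625 dB.
Output = -7 − 0.5625 = -7.5625 dBFS.

-7.5625 dBFS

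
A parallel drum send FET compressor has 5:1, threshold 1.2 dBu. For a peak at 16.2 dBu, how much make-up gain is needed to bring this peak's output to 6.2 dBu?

2 dB

The peak compresses to 1.2 + 15/5 = 4.2 dBu.
To reach 6.2 dBu requires 6.2 − 4.2 = 2 dB of make-up.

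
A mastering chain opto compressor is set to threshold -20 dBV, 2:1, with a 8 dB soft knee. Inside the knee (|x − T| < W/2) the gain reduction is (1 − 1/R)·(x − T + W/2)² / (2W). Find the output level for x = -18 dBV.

x − T + W/2 = -18 − (-20) + 4 = 6.
GR = (1 − 1/2) × 6² / 16 = 0.5 × 36 / 16 = 1.125 dB.
Output = -18 − 1.125 = -19.125 dBV.

-19.125 dBV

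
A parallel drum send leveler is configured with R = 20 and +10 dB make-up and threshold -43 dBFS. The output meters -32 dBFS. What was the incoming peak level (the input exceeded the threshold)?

Before make-up, the level was -32 − 10 = -42 dBFS.
That's 1 dB above the -43 dBFS threshold.
Input overshoot = R × output overshoot = 20 dB → input = -43 + 20 = -23 dBFS.

-23 dBFS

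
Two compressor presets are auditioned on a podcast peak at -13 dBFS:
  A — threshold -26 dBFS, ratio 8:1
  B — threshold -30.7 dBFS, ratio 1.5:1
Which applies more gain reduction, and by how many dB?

A: 13 dB over, compressed to 1.625 dB over, so 11.375 dB of GR.
B: 17.7 dB over, compressed to 11.8 dB over, so 5.9 dB of GR.
A reduces 5.475 dB more.

A, by 5.475 dB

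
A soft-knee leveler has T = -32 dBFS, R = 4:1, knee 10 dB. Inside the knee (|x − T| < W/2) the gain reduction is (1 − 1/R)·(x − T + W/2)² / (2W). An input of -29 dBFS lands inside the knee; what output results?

x − T + W/2 = -29 − (-32) + 5 = 8.
GR = (1 − 1/4) × 8² / 20 = 0.75 × 64 / 20 = 2.4 dB.
Output = -29 − 2.4 = -31.4 dBFS.

-31.4 dBFS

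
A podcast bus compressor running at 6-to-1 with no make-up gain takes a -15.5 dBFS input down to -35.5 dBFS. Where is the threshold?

Let T be the threshold. Output overshoot = (input overshoot)/R, so -35.5 − T = (-15.5 − T)/6.
6·(-35.5 − T) = -15.5 − T → 5·T = -213 − (-15.5) = -197.5.
T = -197.5/5 = -39.5 dBFS.

-39.5 dBFS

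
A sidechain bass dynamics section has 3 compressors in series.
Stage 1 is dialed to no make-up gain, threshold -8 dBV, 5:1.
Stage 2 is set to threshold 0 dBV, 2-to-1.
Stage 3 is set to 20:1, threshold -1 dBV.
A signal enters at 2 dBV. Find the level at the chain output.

-6 dBV

Stage 1: 10 dB above -8 dBV, reduced 5:1 to 2 dB above → -6 dBV.
Stage 2: below threshold (-6 ≤ 0); passes unchanged; output -6 dBV.
Stage 3: -6 dBV ≤ -1 dBV, so stage 3 doesn't engage; output -6 dBV.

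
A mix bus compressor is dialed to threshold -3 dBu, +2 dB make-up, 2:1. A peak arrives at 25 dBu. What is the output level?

Overshoot: 25 − (-3) = 28 dB.
At 2:1 the overshoot is divided by 2, leaving 14 dB above threshold.
So the level is -3 + 14 = 11 dBu; make-up adds 2 dB, giving 13 dBu.

13 dBu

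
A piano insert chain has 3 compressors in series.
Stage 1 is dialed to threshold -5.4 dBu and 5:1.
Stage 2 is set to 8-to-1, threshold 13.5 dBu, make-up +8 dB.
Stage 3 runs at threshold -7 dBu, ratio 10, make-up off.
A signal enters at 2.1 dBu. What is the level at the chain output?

-5.89 dBu

Stage 1: 7.5 dB above -5.4 dBu, reduced 5:1 to 1.5 dB above → -3.9 dBu.
Stage 2: -3.9 dBu ≤ 13.5 dBu, so stage 2 doesn't engage; make-up brings it to 4.1 dBu.
Stage 3: 11.1 dB above -7 dBu, reduced 10:1 to 1.11 dB above → -5.89 dBu.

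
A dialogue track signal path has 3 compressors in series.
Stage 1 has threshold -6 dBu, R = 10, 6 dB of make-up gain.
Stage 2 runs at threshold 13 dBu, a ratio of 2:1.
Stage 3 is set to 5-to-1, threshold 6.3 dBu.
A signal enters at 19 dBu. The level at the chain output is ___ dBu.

2.5 dBu

Stage 1: 19 dBu is 25 dB over -6 dBu; at 10:1 that becomes 2.5 dB over, giving -3.5 dBu; +6 dB make-up → 2.5 dBu.
Stage 2: 2.5 dBu is at or below the 13 dBu threshold — no compression; output 2.5 dBu.
Stage 3: below threshold (2.5 ≤ 6.3); passes unchanged; output 2.5 dBu.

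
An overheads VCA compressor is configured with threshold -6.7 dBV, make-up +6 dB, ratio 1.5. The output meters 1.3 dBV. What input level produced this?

Remove make-up: 1.3 − 6 = -4.7 dBV.
Post-compression overshoot = -4.7 − (-6.7) = 2 dB.
Input overshoot = R × output overshoot = 3 dB → input = -6.7 + 3 = -3.7 dBV.

-3.7 dBV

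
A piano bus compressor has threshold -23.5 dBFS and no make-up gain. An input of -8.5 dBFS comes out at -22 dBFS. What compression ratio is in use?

Input overshoot = -8.5 − (-23.5) = 15 dB; output overshoot = -22 − (-23.5) = 1.5 dB.
Ratio = 15 / 1.5 = 10.

10:1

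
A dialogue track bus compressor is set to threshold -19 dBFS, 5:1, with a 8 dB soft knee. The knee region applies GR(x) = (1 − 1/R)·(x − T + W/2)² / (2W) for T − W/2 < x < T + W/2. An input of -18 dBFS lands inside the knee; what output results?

-19.25 dBFS

x − T + W/2 = -18 − (-19) + 4 = 5.
GR = (1 − 1/5) × 5² / 16 = 0.8 × 25 / 16 = 1.25 dB.
Output = -18 − 1.25 = -19.25 dBFS.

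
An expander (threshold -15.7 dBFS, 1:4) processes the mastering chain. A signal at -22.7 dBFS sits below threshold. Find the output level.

-43.7 dBFS

Undershoot = (-15.7) − (-22.7) = 7 dB.
At 1:4, that expands to 28 dB under threshold.
Output = -15.7 − 28 = -43.7 dBFS.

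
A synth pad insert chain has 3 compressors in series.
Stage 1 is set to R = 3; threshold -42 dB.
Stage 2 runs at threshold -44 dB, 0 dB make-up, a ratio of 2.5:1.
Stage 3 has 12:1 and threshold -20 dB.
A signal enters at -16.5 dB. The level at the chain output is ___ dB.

Stage 1: 25.5 dB above -42 dB, reduced 3:1 to 8.5 dB above → -33.5 dB.
Stage 2: 10.5 dB above -44 dB, reduced 2.5:1 to 4.2 dB above → -39.8 dB.
Stage 3: below threshold (-39.8 ≤ -20); passes unchanged; output -39.8 dB.

-39.8 dB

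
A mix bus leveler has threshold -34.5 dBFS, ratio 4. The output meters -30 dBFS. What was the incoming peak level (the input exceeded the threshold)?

-16.5 dBFS

That's 4.5 dB above the -34.5 dBFS threshold.
Input overshoot = R × output overshoot = 18 dB → input = -34.5 + 18 = -16.5 dBFS.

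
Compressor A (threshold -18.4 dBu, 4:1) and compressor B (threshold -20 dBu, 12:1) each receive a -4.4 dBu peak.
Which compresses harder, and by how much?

A: GR = 14 − 14/4 = 10.5 dB.
B: GR = 15.6 − 15.6/12 = 14.3 dB.
B applies 3.8 dB more gain reduction.

B, by 3.8 dB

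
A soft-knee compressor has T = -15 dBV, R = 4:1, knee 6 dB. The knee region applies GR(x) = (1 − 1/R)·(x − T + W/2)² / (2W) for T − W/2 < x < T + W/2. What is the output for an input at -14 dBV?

-15 dBV

x − T + W/2 = -14 − (-15) + 3 = 4.
GR = (1 − 1/4) × 4² / 12 = 0.75 × 16 / 12 = 1 dB.
Output = -14 − 1 = -15 dBV.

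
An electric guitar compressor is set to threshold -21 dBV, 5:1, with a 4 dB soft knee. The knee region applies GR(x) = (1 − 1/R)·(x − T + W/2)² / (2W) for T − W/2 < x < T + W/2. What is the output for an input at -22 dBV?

x − T + W/2 = -22 − (-21) + 2 = 1.
GR = (1 − 1/5) × 1² / 8 = 0.8 × 1 / 8 = 0.1 dB.
Output = -22 − 0.1 = -22.1 dBV.

-22.1 dBV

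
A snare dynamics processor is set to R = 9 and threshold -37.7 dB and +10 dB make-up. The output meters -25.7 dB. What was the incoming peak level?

Before make-up, the level was -25.7 − 10 = -35.7 dB.
Post-compression overshoot = -35.7 − (-37.7) = 2 dB.
Input overshoot = R × output overshoot = 18 dB → input = -37.7 + 18 = -19.7 dB.

-19.7 dB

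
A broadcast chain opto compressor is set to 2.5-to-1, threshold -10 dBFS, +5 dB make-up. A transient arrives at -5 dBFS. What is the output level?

-5 dBFS sits 5 dB over threshold.
At 2.5:1 the overshoot is divided by 2.5, leaving 2 dB above threshold.
Output = -10 + 2 = -8 dBFS; make-up adds 5 dB, giving -3 dBFS.

-3 dBFS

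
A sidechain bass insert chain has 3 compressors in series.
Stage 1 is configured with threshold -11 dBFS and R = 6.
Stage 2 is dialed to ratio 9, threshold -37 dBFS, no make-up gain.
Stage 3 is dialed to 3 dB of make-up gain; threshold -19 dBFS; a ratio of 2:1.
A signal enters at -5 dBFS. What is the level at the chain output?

Stage 1: -5 dBFS is 6 dB over -11 dBFS; at 6:1 that becomes 1 dB over, giving -10 dBFS.
Stage 2: overshoot 27 dB → 27/9 = 3 dB → -34 dBFS.
Stage 3: below threshold (-34 ≤ -19); passes unchanged; make-up brings it to -31 dBFS.

-31 dBFS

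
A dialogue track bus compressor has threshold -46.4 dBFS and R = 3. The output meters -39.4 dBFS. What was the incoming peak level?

That's 7 dB above the -46.4 dBFS threshold.
Undo the ratio: input overshoot = 7 × 3 = 21 dB, giving input = -25.4 dBFS.

-25.4 dBFS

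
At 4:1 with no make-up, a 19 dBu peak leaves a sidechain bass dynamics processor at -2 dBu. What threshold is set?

-9 dBu

Let T be the threshold. Output overshoot = (input overshoot)/R, so -2 − T = (19 − T)/4.
4·(-2 − T) = 19 − T → 3·T = -8 − 19 = -27.
T = -27/3 = -9 dBu.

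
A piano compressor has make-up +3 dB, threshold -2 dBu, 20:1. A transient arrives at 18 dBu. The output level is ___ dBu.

The input is 20 dB above the -2 dBu threshold.
At 20:1 the overshoot is divided by 20, leaving 1 dB above threshold.
So the level is -2 + 1 = -1 dBu; make-up adds 3 dB, giving 2 dBu.

2 dBu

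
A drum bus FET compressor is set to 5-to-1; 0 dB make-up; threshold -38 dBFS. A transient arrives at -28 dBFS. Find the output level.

-36 dBFS

Overshoot: -28 − (-38) = 10 dB.
At 5:1 the overshoot is divided by 5, leaving 2 dB above threshold.
Output = -38 + 2 = -36 dBFS.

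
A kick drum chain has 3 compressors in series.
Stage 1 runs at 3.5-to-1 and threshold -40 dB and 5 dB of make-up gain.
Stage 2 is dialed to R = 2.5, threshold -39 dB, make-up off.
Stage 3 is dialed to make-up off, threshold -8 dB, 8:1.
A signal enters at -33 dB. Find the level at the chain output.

-36.6 dB

Stage 1: -33 dB is 7 dB over -40 dB; at 3.5:1 that becomes 2 dB over, giving -38 dB; +5 dB make-up → -33 dB.
Stage 2: 6 dB above -39 dB, reduced 2.5:1 to 2.4 dB above → -36.6 dB.
Stage 3: below threshold (-36.6 ≤ -8); passes unchanged; output -36.6 dB.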